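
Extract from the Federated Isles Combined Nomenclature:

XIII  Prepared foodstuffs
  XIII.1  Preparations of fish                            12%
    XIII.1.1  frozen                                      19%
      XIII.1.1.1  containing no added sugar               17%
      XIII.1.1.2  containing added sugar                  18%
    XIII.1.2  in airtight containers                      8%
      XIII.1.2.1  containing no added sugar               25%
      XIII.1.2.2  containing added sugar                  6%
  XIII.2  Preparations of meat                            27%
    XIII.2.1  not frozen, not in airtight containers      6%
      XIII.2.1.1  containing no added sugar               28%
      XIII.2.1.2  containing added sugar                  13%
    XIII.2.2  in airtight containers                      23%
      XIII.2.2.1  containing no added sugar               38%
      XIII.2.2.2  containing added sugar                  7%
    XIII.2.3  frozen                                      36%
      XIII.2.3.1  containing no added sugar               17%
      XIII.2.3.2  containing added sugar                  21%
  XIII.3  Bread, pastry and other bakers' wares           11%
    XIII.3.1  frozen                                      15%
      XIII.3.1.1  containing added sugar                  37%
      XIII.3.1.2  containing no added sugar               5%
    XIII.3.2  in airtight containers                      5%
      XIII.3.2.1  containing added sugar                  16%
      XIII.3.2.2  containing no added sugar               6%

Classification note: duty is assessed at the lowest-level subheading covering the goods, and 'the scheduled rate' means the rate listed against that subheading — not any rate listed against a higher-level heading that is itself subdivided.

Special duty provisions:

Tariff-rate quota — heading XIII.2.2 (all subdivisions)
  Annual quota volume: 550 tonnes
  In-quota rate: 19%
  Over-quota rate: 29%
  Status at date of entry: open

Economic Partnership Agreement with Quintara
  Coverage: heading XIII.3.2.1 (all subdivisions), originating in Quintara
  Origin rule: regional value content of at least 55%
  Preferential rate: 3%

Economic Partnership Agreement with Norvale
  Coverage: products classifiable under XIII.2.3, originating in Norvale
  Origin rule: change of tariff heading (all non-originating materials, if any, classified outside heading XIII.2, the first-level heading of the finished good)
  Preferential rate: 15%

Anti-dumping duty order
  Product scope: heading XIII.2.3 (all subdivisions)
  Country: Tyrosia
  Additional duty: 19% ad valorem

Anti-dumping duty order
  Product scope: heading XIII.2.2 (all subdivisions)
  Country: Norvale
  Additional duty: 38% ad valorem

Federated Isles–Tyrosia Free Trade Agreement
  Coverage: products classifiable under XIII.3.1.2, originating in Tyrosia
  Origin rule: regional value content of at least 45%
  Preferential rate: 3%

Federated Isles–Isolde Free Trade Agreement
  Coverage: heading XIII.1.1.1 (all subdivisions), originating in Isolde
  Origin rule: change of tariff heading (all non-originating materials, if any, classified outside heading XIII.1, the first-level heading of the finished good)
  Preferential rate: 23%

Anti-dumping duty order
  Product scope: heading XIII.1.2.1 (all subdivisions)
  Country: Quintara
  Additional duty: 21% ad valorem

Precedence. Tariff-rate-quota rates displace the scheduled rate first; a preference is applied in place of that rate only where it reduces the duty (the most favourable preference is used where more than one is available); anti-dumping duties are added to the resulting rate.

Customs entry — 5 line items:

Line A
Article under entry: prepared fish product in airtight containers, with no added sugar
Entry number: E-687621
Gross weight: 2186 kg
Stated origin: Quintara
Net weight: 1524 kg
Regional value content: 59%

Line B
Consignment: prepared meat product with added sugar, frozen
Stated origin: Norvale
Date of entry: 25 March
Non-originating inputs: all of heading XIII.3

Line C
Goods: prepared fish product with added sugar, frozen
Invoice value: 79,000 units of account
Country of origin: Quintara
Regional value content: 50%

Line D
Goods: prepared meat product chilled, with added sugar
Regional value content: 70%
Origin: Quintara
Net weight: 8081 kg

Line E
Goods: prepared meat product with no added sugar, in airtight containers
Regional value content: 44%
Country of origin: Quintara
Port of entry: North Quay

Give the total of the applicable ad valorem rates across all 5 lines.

Line A: prepared fish product → XIII.1; in airtight containers → XIII.1.2; with no added sugar → XIII.1.2.1. Scheduled 25%. Quintara agreement on XIII.3.2.1: XIII.1.2.1 not covered; anti-dumping (Quintara, XIII.1.2.1): +21%; total 25% + 21% = 46%. → 46%.
Line B: prepared meat product → XIII.2; frozen → XIII.2.3; with added sugar → XIII.2.3.2. Scheduled 21%. Norvale agreement on XIII.2.3: CTH met → 15% available; preferential 15%. → 15%.
Line C: prepared fish product → XIII.1; frozen → XIII.1.1; with added sugar → XIII.1.1.2. Scheduled 18%. Quintara agreement on XIII.3.2.1: XIII.1.1.2 not covered. → 18%.
Line D: prepared meat product → XIII.2; chilled → XIII.2.1; with added sugar → XIII.2.1.2. Scheduled 13%. Quintara agreement on XIII.3.2.1: XIII.2.1.2 not covered. → 13%.
Line E: prepared meat product → XIII.2; in airtight containers → XIII.2.2; with no added sugar → XIII.2.2.1. Scheduled 38%. quota on XIII.2.2 open → in-quota 19%; Quintara agreement on XIII.3.2.1: XIII.2.2.1 not covered. → 19%.
Sum: 46% + 15% + 18% + 13% + 19% = 111%.

111%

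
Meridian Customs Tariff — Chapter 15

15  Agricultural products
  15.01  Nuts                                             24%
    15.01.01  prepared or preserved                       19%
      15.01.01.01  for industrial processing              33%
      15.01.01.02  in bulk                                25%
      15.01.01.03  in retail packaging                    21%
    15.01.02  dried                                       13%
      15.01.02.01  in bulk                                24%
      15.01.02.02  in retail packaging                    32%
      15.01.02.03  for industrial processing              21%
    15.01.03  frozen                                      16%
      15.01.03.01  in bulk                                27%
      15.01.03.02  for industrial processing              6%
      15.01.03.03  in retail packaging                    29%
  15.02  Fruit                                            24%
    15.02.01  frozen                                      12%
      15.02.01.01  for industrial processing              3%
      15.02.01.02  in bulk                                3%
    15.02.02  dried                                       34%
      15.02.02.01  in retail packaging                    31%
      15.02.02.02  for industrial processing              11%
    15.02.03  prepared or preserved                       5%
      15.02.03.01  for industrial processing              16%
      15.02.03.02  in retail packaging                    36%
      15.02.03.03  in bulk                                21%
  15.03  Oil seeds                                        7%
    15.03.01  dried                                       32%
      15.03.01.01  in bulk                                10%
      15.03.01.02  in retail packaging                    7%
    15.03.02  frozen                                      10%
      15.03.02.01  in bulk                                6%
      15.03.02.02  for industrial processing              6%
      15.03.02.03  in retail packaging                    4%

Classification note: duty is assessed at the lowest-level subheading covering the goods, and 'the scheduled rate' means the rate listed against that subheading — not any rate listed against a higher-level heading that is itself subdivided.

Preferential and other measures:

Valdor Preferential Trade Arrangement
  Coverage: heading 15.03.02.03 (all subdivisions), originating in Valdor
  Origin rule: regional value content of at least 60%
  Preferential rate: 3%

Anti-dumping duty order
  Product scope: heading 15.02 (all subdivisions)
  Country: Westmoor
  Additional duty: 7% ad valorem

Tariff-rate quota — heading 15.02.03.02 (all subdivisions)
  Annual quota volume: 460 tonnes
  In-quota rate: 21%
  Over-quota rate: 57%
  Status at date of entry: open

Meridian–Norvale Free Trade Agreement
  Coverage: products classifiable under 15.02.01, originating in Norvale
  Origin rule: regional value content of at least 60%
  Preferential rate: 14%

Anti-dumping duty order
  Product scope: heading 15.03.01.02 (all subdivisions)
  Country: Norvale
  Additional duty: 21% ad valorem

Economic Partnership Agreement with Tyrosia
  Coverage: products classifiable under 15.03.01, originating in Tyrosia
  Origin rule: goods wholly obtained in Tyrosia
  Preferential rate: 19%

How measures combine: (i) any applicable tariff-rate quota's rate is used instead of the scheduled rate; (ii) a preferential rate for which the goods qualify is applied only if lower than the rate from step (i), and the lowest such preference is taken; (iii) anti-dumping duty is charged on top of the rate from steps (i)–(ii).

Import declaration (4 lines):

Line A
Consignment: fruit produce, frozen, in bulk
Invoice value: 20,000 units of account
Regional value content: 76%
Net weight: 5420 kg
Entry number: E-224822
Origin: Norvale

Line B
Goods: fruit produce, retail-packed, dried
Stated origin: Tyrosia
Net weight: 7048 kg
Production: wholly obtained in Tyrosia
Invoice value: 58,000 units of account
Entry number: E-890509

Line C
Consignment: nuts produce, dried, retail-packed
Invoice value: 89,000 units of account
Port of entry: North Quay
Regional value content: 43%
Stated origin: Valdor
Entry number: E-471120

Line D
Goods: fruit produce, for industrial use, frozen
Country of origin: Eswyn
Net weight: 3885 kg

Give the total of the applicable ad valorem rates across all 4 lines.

Line A: fruit → 15.02; frozen → 15.02.01; in bulk → 15.02.01.02. Scheduled 3%. Norvale agreement on 15.02.01: RVC ≥ 60% → 14% available; preference 14% not lower than 3% → no reduction. → 3%.
Line B: fruit → 15.02; dried → 15.02.02; retail-packed → 15.02.02.01. Scheduled 31%. Tyrosia agreement on 15.03.01: 15.02.02.01 not covered. → 31%.
Line C: nuts → 15.01; dried → 15.01.02; retail-packed → 15.01.02.02. Scheduled 32%. Valdor agreement on 15.03.02.03: 15.01.02.02 not covered. → 32%.
Line D: fruit → 15.02; frozen → 15.02.01; for industrial use → 15.02.01.01. Scheduled 3%. No special measure applies. → 3%.
Sum: 3% + 31% + 32% + 3% = 69%.

69%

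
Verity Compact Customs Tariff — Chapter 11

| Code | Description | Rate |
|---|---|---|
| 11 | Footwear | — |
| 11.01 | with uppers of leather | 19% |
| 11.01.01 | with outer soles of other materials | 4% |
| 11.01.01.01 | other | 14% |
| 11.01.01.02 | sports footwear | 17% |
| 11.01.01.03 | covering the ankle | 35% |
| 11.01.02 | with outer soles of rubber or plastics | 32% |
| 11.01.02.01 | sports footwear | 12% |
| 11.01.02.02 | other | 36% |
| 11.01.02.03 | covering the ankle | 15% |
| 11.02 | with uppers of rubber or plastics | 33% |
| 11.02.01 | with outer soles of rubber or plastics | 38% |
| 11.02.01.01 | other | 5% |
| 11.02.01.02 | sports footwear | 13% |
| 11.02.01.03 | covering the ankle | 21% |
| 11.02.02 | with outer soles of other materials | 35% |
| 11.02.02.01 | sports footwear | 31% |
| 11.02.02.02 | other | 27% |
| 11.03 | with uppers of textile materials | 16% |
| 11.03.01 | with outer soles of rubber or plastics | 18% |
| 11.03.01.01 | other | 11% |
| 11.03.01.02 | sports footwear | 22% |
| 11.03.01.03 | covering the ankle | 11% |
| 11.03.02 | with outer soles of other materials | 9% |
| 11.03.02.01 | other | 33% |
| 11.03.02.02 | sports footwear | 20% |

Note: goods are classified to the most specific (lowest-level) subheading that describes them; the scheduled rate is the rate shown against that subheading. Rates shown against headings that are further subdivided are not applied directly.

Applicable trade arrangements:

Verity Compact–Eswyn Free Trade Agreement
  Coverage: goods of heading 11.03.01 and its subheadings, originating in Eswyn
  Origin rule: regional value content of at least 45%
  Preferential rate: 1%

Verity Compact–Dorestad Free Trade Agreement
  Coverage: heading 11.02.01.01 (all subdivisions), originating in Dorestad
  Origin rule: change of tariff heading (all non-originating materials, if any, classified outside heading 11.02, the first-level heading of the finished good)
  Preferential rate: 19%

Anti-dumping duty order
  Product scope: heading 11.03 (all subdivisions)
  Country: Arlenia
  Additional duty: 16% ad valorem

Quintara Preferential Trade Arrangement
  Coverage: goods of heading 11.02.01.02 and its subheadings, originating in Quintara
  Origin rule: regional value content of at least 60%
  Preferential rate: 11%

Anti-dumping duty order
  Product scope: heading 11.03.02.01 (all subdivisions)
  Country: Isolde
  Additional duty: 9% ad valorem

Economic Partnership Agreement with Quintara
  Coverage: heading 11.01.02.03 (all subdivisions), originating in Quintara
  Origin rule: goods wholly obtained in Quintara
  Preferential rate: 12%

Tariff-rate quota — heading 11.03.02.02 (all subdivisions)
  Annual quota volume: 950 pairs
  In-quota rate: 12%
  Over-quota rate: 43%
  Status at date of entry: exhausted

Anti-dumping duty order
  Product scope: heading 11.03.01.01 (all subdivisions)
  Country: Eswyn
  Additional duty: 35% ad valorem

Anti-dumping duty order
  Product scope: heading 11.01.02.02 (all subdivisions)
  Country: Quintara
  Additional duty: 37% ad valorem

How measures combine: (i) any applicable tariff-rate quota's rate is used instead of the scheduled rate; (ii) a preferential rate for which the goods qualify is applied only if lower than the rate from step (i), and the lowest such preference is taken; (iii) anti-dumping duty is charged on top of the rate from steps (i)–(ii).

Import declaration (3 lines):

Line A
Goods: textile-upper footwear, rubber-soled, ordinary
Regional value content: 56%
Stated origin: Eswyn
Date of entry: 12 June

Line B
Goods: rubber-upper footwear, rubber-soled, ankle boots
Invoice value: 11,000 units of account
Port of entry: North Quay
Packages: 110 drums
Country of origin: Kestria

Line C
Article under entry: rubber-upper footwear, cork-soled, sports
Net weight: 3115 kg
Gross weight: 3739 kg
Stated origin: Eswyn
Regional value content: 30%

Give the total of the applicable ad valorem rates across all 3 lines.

Line A: textile-upper → 11.03; rubber-soled → 11.03.01; ordinary → 11.03.01.01. Scheduled 11%. Eswyn agreement on 11.03.01: RVC ≥ 45% → 1% available; preferential 1%; anti-dumping (Eswyn, 11.03.01.01): +35%; total 1% + 35% = 36%. → 36%.
Line B: rubber-upper → 11.02; rubber-soled → 11.02.01; ankle boots → 11.02.01.03. Scheduled 21%. No special measure applies. → 21%.
Line C: rubber-upper → 11.02; cork-soled → 11.02.02; sports → 11.02.02.01. Scheduled 31%. Eswyn agreement on 11.03.01: 11.02.02.01 not covered. → 31%.
Sum: 36% + 21% + 31% = 88%.

88%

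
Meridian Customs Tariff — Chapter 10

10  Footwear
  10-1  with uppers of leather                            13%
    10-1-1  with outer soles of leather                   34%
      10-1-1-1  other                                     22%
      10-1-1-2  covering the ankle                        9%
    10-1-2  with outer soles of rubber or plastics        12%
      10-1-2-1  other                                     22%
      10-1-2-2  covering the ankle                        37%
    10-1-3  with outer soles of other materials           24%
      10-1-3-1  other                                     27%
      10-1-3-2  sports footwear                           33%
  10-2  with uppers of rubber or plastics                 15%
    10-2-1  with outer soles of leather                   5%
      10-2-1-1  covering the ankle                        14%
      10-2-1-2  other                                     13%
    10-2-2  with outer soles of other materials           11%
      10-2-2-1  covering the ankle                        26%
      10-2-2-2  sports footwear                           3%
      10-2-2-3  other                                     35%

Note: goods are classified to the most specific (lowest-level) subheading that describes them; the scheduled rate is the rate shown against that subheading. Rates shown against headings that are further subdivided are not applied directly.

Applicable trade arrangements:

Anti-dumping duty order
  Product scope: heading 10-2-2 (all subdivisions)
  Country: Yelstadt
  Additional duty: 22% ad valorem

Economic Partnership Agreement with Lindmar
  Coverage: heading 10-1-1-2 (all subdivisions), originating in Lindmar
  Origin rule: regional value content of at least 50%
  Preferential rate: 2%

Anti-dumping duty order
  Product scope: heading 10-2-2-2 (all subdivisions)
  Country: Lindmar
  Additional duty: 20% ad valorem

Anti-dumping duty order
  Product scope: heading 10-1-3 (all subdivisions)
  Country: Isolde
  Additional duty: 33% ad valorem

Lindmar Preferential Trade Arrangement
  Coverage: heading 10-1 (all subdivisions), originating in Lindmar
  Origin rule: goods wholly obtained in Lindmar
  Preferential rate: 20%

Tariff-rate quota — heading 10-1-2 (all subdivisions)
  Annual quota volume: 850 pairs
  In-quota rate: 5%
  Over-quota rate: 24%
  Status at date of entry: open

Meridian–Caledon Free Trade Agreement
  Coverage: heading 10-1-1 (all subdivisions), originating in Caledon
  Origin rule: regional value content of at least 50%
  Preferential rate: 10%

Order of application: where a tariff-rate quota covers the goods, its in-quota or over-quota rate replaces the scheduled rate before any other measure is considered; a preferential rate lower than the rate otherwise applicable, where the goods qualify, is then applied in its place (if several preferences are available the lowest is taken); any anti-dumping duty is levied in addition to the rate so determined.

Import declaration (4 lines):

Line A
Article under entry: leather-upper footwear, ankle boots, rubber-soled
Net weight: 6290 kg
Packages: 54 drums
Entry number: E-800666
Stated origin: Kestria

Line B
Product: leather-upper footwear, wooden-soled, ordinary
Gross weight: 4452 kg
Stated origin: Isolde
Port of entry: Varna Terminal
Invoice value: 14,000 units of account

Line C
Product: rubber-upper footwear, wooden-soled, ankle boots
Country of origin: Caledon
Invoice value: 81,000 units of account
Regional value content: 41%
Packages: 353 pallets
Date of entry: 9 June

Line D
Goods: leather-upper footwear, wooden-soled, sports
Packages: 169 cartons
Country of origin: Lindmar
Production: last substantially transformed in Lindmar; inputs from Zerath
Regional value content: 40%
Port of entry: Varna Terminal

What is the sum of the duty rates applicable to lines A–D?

Line A: leather-upper → 10-1; rubber-soled → 10-1-2; ankle boots → 10-1-2-2. Scheduled 37%. quota on 10-1-2 open → in-quota 5%. → 5%.
Line B: leather-upper → 10-1; wooden-soled → 10-1-3; ordinary → 10-1-3-1. Scheduled 27%. anti-dumping (Isolde, 10-1-3): +33%; total 27% + 33% = 60%. → 60%.
Line C: rubber-upper → 10-2; wooden-soled → 10-2-2; ankle boots → 10-2-2-1. Scheduled 26%. Caledon agreement on 10-1-1: 10-2-2-1 not covered. → 26%.
Line D: leather-upper → 10-1; wooden-soled → 10-1-3; sports → 10-1-3-2. Scheduled 33%. Lindmar agreement on 10-1-1-2: 10-1-3-2 not covered; Lindmar agreement on 10-1: not wholly obtained. → 33%.
Sum: 5% + 60% + 26% + 33% = 124%.

124%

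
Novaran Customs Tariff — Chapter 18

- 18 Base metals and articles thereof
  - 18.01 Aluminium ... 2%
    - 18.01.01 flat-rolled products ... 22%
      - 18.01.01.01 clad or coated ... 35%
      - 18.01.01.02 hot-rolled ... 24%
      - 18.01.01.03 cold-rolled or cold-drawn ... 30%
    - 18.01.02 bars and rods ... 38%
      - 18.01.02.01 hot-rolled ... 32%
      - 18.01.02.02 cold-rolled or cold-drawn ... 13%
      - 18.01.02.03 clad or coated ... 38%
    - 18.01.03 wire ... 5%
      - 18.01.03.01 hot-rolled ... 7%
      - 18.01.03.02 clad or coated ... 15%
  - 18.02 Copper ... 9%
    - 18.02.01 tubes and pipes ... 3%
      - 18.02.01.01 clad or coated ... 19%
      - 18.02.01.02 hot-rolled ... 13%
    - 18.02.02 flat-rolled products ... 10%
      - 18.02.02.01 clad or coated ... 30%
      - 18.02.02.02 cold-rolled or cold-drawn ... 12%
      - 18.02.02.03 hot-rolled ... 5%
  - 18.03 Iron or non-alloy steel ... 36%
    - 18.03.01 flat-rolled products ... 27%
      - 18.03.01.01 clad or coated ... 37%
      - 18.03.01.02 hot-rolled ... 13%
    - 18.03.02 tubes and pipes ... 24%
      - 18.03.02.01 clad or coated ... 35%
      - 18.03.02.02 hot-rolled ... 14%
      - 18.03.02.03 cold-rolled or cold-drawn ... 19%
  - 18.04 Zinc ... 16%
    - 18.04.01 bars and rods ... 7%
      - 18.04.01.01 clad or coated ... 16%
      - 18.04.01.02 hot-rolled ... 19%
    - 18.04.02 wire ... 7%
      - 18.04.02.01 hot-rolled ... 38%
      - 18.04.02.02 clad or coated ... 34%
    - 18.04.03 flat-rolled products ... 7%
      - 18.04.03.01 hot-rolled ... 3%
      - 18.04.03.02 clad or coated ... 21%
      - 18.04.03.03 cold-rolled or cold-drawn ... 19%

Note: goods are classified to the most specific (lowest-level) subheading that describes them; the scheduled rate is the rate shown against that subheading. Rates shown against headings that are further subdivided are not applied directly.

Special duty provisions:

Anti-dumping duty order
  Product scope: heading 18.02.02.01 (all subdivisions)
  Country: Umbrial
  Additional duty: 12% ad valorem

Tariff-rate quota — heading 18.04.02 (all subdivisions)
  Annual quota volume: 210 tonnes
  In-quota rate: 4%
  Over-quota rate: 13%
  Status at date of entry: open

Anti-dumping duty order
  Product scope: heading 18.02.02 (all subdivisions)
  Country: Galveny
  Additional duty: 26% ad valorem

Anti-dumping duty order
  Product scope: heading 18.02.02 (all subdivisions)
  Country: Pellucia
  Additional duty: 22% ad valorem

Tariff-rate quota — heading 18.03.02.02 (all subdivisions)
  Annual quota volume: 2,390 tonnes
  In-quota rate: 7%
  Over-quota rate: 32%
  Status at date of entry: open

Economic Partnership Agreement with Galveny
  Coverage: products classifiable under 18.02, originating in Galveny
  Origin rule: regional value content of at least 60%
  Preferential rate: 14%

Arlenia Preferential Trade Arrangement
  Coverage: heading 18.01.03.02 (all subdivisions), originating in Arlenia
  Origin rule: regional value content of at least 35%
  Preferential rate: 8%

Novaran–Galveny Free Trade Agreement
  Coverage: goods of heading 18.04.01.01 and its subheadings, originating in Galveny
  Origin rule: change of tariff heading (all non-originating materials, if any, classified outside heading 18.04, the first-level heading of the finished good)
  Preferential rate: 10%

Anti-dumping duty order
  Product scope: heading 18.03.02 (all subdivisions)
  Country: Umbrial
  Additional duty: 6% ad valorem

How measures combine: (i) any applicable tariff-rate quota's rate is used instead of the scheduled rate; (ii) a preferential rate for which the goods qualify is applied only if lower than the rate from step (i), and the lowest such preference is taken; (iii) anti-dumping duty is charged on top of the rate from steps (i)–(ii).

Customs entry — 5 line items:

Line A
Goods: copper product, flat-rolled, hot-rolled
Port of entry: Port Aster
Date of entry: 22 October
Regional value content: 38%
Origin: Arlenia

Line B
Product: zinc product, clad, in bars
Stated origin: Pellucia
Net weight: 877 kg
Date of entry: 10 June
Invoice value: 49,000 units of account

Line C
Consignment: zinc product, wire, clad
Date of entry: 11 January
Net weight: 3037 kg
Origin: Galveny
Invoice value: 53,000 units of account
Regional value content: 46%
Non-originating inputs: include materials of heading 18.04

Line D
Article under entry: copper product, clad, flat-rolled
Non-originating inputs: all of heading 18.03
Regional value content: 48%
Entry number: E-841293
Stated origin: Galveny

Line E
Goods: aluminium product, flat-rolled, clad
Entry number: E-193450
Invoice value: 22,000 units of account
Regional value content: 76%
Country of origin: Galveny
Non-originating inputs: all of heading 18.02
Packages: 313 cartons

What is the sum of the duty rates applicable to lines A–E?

Line A: copper → 18.02; flat-rolled → 18.02.02; hot-rolled → 18.02.02.03. Scheduled 5%. Arlenia agreement on 18.01.03.02: 18.02.02.03 not covered. → 5%.
Line B: zinc → 18.04; in bars → 18.04.01; clad → 18.04.01.01. Scheduled 16%. No special measure applies. → 16%.
Line C: zinc → 18.04; wire → 18.04.02; clad → 18.04.02.02. Scheduled 34%. quota on 18.04.02 open → in-quota 4%; Galveny agreement on 18.02: 18.04.02.02 not covered; Galveny agreement on 18.04.01.01: 18.04.02.02 not covered. → 4%.
Line D: copper → 18.02; flat-rolled → 18.02.02; clad → 18.02.02.01. Scheduled 30%. Galveny agreement on 18.02: RVC < 60%; Galveny agreement on 18.04.01.01: 18.02.02.01 not covered; anti-dumping (Galveny, 18.02.02): +26%; total 30% + 26% = 56%. → 56%.
Line E: aluminium → 18.01; flat-rolled → 18.01.01; clad → 18.01.01.01. Scheduled 35%. Galveny agreement on 18.02: 18.01.01.01 not covered; Galveny agreement on 18.04.01.01: 18.01.01.01 not covered. → 35%.
Sum: 5% + 16% + 4% + 56% + 35% = 116%.

116%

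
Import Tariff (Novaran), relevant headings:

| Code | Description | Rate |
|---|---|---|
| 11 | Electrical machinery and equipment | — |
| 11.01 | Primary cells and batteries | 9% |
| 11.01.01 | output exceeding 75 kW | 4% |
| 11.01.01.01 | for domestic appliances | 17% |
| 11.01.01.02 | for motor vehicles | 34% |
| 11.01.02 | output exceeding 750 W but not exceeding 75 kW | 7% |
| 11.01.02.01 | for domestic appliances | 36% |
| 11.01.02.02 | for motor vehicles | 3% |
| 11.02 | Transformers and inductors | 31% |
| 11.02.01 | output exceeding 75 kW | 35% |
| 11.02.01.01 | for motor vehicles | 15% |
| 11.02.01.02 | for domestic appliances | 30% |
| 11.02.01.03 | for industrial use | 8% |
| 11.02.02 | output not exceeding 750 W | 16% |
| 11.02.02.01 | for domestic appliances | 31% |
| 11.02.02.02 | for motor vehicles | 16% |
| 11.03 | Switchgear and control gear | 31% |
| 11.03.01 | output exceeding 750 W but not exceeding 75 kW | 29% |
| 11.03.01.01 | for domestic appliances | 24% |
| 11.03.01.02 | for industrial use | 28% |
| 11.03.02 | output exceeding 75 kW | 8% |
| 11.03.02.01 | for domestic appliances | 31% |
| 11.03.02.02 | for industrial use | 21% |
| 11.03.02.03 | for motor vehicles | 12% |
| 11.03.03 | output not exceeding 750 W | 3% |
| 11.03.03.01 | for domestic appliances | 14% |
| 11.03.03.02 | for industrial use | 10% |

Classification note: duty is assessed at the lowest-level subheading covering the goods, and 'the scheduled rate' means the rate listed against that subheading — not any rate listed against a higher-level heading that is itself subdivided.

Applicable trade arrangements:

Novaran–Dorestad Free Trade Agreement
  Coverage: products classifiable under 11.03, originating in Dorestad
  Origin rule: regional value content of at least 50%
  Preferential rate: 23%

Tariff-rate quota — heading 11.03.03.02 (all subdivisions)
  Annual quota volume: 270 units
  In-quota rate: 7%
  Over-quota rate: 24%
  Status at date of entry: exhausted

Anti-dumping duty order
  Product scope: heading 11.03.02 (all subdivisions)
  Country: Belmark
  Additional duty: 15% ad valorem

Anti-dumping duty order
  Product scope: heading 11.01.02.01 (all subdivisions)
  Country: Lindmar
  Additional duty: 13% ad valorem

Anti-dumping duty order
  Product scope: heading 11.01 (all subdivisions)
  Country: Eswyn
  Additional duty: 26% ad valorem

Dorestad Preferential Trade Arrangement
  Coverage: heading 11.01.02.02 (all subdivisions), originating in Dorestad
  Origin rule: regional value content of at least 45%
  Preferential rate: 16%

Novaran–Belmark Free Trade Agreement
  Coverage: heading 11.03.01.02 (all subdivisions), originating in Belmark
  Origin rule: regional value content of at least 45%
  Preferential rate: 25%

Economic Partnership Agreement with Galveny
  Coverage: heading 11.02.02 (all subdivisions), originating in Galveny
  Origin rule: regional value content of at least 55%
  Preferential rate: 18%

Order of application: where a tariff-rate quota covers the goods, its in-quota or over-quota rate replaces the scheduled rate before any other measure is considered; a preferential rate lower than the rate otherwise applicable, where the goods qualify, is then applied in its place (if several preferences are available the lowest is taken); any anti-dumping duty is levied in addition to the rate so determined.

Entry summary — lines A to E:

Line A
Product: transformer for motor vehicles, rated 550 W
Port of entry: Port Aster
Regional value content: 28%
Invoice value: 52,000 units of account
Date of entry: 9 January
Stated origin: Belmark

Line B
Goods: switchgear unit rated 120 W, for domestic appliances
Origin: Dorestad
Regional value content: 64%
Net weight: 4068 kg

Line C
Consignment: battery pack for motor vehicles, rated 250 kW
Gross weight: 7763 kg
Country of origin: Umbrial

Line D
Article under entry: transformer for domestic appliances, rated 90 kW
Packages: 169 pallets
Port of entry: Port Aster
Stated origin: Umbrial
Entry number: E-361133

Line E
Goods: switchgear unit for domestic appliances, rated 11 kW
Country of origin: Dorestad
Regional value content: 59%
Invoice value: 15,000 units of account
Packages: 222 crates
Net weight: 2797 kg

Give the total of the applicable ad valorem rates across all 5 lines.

117%

Line A: transformer → 11.02; rated 550 W → 11.02.02; for motor vehicles → 11.02.02.02. Scheduled 16%. Belmark agreement on 11.03.01.02: 11.02.02.02 not covered. → 16%.
Line B: switchgear unit → 11.03; rated 120 W → 11.03.03; for domestic appliances → 11.03.03.01. Scheduled 14%. Dorestad agreement on 11.03: RVC ≥ 50% → 23% available; Dorestad agreement on 11.01.02.02: 11.03.03.01 not covered; preference 23% not lower than 14% → no reduction. → 14%.
Line C: battery pack → 11.01; rated 250 kW → 11.01.01; for motor vehicles → 11.01.01.02. Scheduled 34%. No special measure applies. → 34%.
Line D: transformer → 11.02; rated 90 kW → 11.02.01; for domestic appliances → 11.02.01.02. Scheduled 30%. No special measure applies. → 30%.
Line E: switchgear unit → 11.03; rated 11 kW → 11.03.01; for domestic appliances → 11.03.01.01. Scheduled 24%. Dorestad agreement on 11.03: RVC ≥ 50% → 23% available; Dorestad agreement on 11.01.02.02: 11.03.01.01 not covered; preferential 23%. → 23%.
Sum: 16% + 14% + 34% + 30% + 23% = 117%.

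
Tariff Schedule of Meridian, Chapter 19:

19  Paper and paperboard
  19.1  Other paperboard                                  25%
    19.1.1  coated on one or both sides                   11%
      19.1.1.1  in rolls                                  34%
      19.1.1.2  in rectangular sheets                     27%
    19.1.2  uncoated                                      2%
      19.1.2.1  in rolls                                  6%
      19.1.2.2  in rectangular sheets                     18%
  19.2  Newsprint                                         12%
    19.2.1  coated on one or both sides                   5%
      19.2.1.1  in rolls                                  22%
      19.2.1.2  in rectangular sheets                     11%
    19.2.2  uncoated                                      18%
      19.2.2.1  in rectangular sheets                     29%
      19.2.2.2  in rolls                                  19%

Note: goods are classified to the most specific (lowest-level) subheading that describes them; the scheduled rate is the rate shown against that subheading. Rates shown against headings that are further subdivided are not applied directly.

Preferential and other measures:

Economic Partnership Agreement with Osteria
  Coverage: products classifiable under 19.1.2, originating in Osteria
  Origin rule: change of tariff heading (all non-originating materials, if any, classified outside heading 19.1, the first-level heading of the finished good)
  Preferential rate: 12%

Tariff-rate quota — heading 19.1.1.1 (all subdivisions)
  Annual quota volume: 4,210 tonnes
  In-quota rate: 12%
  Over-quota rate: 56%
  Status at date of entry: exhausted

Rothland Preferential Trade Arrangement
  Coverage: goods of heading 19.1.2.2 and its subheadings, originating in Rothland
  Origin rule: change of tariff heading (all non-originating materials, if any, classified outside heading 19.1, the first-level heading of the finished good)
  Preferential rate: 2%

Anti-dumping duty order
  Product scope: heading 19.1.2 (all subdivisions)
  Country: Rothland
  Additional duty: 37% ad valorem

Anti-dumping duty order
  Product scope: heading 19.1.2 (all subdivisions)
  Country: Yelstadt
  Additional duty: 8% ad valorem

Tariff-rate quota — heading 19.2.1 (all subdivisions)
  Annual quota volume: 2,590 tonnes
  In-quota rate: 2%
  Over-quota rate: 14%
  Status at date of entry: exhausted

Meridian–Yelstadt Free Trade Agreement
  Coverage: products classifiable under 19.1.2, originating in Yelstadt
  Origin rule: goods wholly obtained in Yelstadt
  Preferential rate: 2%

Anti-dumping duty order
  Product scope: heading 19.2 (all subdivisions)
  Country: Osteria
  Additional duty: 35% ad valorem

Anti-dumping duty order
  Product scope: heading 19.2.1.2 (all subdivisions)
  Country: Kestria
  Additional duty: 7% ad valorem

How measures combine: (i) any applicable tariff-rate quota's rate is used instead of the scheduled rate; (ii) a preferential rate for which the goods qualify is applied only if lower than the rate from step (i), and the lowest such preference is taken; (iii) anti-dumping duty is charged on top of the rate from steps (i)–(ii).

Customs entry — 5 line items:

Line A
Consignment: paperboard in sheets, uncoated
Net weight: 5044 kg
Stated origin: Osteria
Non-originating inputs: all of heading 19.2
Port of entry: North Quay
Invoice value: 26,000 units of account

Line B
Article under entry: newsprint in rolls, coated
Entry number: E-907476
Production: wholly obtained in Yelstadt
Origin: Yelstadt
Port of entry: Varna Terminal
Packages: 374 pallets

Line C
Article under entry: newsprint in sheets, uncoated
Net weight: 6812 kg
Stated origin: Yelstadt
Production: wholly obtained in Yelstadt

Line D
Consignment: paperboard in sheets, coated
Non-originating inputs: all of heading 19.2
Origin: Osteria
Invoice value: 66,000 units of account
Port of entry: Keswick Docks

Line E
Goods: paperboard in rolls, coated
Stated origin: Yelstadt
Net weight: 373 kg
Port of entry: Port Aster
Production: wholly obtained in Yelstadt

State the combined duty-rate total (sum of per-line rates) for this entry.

Line A: paperboard → 19.1; uncoated → 19.1.2; in sheets → 19.1.2.2. Scheduled 18%. Osteria agreement on 19.1.2: CTH met → 12% available; preferential 12%. → 12%.
Line B: newsprint → 19.2; coated → 19.2.1; in rolls → 19.2.1.1. Scheduled 22%. quota on 19.2.1 exhausted → over-quota 14%; Yelstadt agreement on 19.1.2: 19.2.1.1 not covered. → 14%.
Line C: newsprint → 19.2; uncoated → 19.2.2; in sheets → 19.2.2.1. Scheduled 29%. Yelstadt agreement on 19.1.2: 19.2.2.1 not covered. → 29%.
Line D: paperboard → 19.1; coated → 19.1.1; in sheets → 19.1.1.2. Scheduled 27%. Osteria agreement on 19.1.2: 19.1.1.2 not covered. → 27%.
Line E: paperboard → 19.1; coated → 19.1.1; in rolls → 19.1.1.1. Scheduled 34%. quota on 19.1.1.1 exhausted → over-quota 56%; Yelstadt agreement on 19.1.2: 19.1.1.1 not covered. → 56%.
Sum: 12% + 14% + 29% + 27% + 56% = 138%.

138%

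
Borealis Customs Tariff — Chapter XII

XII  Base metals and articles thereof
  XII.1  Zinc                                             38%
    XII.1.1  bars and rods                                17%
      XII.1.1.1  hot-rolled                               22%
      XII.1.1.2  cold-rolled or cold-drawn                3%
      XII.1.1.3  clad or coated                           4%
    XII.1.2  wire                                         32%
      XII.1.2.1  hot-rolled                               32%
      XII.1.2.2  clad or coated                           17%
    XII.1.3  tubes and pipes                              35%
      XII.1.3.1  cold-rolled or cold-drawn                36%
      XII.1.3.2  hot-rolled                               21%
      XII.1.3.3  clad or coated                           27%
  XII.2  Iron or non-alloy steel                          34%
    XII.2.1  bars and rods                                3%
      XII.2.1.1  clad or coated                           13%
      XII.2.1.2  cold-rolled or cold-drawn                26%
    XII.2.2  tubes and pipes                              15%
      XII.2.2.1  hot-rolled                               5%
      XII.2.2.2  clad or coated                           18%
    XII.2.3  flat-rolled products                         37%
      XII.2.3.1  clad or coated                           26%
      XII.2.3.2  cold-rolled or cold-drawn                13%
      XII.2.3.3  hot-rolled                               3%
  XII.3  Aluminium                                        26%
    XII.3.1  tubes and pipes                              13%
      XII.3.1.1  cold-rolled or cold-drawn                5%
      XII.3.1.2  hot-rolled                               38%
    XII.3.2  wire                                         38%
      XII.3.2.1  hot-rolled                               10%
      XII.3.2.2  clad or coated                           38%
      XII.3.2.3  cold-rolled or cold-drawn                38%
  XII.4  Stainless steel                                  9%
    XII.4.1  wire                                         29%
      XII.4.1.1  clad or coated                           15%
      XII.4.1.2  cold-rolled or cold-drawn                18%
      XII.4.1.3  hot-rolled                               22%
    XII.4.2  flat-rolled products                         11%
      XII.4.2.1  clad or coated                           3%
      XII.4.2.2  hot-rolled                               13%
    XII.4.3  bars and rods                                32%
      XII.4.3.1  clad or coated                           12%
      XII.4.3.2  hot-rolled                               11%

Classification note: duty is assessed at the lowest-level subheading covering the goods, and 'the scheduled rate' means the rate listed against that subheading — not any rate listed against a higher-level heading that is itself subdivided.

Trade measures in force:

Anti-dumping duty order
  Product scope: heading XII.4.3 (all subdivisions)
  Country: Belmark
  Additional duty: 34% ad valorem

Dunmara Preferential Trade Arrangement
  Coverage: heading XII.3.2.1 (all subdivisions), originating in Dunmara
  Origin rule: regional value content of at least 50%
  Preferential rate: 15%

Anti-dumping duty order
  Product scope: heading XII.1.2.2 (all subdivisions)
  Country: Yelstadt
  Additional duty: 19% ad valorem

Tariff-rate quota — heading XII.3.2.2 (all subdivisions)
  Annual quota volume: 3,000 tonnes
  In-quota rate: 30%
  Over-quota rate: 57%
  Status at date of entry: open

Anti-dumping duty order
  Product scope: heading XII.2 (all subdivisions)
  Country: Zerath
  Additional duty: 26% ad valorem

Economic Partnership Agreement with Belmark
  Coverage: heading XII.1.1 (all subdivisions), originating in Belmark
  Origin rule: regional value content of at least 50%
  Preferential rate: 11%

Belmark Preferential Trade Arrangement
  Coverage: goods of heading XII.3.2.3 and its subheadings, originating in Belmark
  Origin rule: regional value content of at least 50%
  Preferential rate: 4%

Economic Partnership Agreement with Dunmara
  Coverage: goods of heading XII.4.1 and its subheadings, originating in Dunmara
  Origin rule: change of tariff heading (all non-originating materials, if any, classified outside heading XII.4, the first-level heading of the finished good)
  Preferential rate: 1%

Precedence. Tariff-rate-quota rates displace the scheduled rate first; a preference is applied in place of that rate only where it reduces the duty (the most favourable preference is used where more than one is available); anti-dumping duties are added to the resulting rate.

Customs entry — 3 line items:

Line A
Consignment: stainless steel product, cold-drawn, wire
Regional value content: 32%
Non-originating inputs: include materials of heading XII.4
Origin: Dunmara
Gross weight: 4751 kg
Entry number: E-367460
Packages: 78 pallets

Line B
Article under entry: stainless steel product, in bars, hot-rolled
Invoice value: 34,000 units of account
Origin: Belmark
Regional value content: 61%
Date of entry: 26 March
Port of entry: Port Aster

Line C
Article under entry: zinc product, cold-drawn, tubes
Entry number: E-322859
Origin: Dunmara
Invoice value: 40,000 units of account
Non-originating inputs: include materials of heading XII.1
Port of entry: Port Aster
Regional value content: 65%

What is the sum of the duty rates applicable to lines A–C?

99%

Line A: stainless steel → XII.4; wire → XII.4.1; cold-drawn → XII.4.1.2. Scheduled 18%. Dunmara agreement on XII.3.2.1: XII.4.1.2 not covered; Dunmara agreement on XII.4.1: CTH not met. → 18%.
Line B: stainless steel → XII.4; in bars → XII.4.3; hot-rolled → XII.4.3.2. Scheduled 11%. Belmark agreement on XII.1.1: XII.4.3.2 not covered; Belmark agreement on XII.3.2.3: XII.4.3.2 not covered; anti-dumping (Belmark, XII.4.3): +34%; total 11% + 34% = 45%. → 45%.
Line C: zinc → XII.1; tubes → XII.1.3; cold-drawn → XII.1.3.1. Scheduled 36%. Dunmara agreement on XII.3.2.1: XII.1.3.1 not covered; Dunmara agreement on XII.4.1: XII.1.3.1 not covered. → 36%.
Sum: 18% + 45% + 36% = 99%.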